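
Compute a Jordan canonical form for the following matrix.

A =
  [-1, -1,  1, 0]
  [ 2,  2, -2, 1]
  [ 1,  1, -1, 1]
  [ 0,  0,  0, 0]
J_2(0) ⊕ J_2(0)

The characteristic polynomial is
  det(x·I − A) = x^4

Eigenvalues and multiplicities (the geometric multiplicity of λ is n − rank(A − λI), which equals the number of Jordan blocks for λ):
  λ = 0: algebraic multiplicity = 4, geometric multiplicity = 2

Determining the block sizes for each eigenvalue:
  λ = 0: with am = 4 and gm = 2, the partition is not yet determined (e.g. several partitions of 4 into 2 parts exist). Let N = A − (0)·I. Computing rank(N^1) = 2, rank(N^2) = 0; the number of blocks of size ≥ j is rank(N^{j−1}) − rank(N^j), giving [2, 2]. So we have 2 block(s) of size 2 → block sizes [2, 2]

Assembling the blocks gives a Jordan form
J =
  [0, 1, 0, 0]
  [0, 0, 0, 0]
  [0, 0, 0, 1]
  [0, 0, 0, 0]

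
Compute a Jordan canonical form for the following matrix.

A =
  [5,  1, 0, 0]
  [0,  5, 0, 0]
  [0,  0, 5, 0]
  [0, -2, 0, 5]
J_2(5) ⊕ J_1(5) ⊕ J_1(5)

The characteristic polynomial is
  det(x·I − A) = x^4 - 20*x^3 + 150*x^2 - 500*x + 625 = (x - 5)^4

Eigenvalues and multiplicities (the geometric multiplicity of λ is n − rank(A − λI), which equals the number of Jordan blocks for λ):
  λ = 5: algebraic multiplicity = 4, geometric multiplicity = 3

Determining the block sizes for each eigenvalue:
  λ = 5: 3 blocks summing to 4 forces exactly one block of size 2 and the rest size 1 → block sizes [2, 1, 1]

Assembling the blocks gives a Jordan form
J =
  [5, 1, 0, 0]
  [0, 5, 0, 0]
  [0, 0, 5, 0]
  [0, 0, 0, 5]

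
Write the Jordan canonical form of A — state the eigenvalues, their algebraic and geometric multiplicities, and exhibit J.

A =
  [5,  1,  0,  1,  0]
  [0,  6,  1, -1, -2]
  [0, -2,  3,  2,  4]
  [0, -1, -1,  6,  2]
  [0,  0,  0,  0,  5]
J_2(5) ⊕ J_2(5) ⊕ J_1(5)

The characteristic polynomial is
  det(x·I − A) = x^5 - 25*x^4 + 250*x^3 - 1250*x^2 + 3125*x - 3125 = (x - 5)^5

Eigenvalues and multiplicities (the geometric multiplicity of λ is n − rank(A − λI), which equals the number of Jordan blocks for λ):
  λ = 5: algebraic multiplicity = 5, geometric multiplicity = 3

Determining the block sizes for each eigenvalue:
  λ = 5: with am = 5 and gm = 3, the partition is not yet determined (e.g. several partitions of 5 into 3 parts exist). Let N = A − (5)·I. Computing rank(N^1) = 2, rank(N^2) = 0; the number of blocks of size ≥ j is rank(N^{j−1}) − rank(N^j), giving [3, 2]. So we have 2 block(s) of size 2, 1 block(s) of size 1 → block sizes [2, 2, 1]

Assembling the blocks gives a Jordan form
J =
  [5, 1, 0, 0, 0]
  [0, 5, 0, 0, 0]
  [0, 0, 5, 1, 0]
  [0, 0, 0, 5, 0]
  [0, 0, 0, 0, 5]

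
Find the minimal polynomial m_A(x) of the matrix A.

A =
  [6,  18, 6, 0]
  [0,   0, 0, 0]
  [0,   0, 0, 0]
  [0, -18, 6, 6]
x^2 - 6*x

The characteristic polynomial is χ_A(x) = x^2*(x - 6)^2, so the eigenvalues are known. The minimal polynomial is
  m_A(x) = Π_λ (x − λ)^{k_λ}
where k_λ is the size of the *largest* Jordan block for λ (equivalently, the smallest k with (A − λI)^k v = 0 for every generalised eigenvector v of λ).

  λ = 0: largest Jordan block has size 1, contributing (x − 0)
  λ = 6: largest Jordan block has size 1, contributing (x − 6)

So m_A(x) = x*(x - 6) = x^2 - 6*x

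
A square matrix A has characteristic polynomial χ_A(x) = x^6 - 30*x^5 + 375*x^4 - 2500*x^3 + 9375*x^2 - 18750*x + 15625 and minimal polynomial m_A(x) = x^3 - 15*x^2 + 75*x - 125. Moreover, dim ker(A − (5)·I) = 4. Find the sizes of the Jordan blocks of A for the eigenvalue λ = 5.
Block sizes for λ = 5: [3, 1, 1, 1]

Step 1 — from the characteristic polynomial, algebraic multiplicity of λ = 5 is 6. From dim ker(A − (5)·I) = 4, there are exactly 4 Jordan blocks for λ = 5.
Step 2 — from the minimal polynomial, the factor (x − 5)^3 tells us the largest block for λ = 5 has size 3.
Step 3 — with total size 6, 4 blocks, and largest block 3, the block sizes (in nonincreasing order) are [3, 1, 1, 1].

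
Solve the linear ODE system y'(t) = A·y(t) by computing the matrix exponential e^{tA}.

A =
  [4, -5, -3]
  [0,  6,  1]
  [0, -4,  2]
e^{tA} =
  [exp(4*t), t^2*exp(4*t) - 5*t*exp(4*t), t^2*exp(4*t)/2 - 3*t*exp(4*t)]
  [0, 2*t*exp(4*t) + exp(4*t), t*exp(4*t)]
  [0, -4*t*exp(4*t), -2*t*exp(4*t) + exp(4*t)]

Strategy: write A = P · J · P⁻¹ where J is a Jordan canonical form, so e^{tA} = P · e^{tJ} · P⁻¹, and e^{tJ} can be computed block-by-block.

A has Jordan form
J =
  [4, 1, 0]
  [0, 4, 1]
  [0, 0, 4]
(up to reordering of blocks).

Per-block formulas:
  For a 3×3 Jordan block J_3(4): exp(t · J_3(4)) = e^(4t)·(I + t·N + (t^2/2)·N^2), where N is the 3×3 nilpotent shift.

After assembling e^{tJ} and conjugating by P, we get:

e^{tA} =
  [exp(4*t), t^2*exp(4*t) - 5*t*exp(4*t), t^2*exp(4*t)/2 - 3*t*exp(4*t)]
  [0, 2*t*exp(4*t) + exp(4*t), t*exp(4*t)]
  [0, -4*t*exp(4*t), -2*t*exp(4*t) + exp(4*t)]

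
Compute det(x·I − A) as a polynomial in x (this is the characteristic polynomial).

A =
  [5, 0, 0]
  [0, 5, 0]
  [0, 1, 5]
x^3 - 15*x^2 + 75*x - 125

Expanding det(x·I − A) (e.g. by cofactor expansion or by noting that A is similar to its Jordan form J, which has the same characteristic polynomial as A) gives
  χ_A(x) = x^3 - 15*x^2 + 75*x - 125
which factors as (x - 5)^3. The eigenvalues (with algebraic multiplicities) are λ = 5 with multiplicity 3.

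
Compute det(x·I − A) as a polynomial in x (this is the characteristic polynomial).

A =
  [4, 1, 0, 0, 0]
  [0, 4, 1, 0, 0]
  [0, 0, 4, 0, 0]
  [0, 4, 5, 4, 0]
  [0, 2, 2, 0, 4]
x^5 - 20*x^4 + 160*x^3 - 640*x^2 + 1280*x - 1024

Expanding det(x·I − A) (e.g. by cofactor expansion or by noting that A is similar to its Jordan form J, which has the same characteristic polynomial as A) gives
  χ_A(x) = x^5 - 20*x^4 + 160*x^3 - 640*x^2 + 1280*x - 1024
which factors as (x - 4)^5. The eigenvalues (with algebraic multiplicities) are λ = 4 with multiplicity 5.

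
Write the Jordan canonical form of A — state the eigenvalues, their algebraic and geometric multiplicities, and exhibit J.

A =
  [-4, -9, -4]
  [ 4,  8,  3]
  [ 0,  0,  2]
J_3(2)

The characteristic polynomial is
  det(x·I − A) = x^3 - 6*x^2 + 12*x - 8 = (x - 2)^3

Eigenvalues and multiplicities (the geometric multiplicity of λ is n − rank(A − λI), which equals the number of Jordan blocks for λ):
  λ = 2: algebraic multiplicity = 3, geometric multiplicity = 1

Determining the block sizes for each eigenvalue:
  λ = 2: one block (gm = 1), so the single block has size am = 3 → block sizes [3]

Assembling the blocks gives a Jordan form
J =
  [2, 1, 0]
  [0, 2, 1]
  [0, 0, 2]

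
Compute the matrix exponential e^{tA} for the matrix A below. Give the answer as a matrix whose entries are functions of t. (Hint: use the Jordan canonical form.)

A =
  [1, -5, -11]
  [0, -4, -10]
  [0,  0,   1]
e^{tA} =
  [exp(t), -exp(t) + exp(-4*t), -t*exp(t) - 2*exp(t) + 2*exp(-4*t)]
  [0, exp(-4*t), -2*exp(t) + 2*exp(-4*t)]
  [0, 0, exp(t)]

Strategy: write A = P · J · P⁻¹ where J is a Jordan canonical form, so e^{tA} = P · e^{tJ} · P⁻¹, and e^{tJ} can be computed block-by-block.

A has Jordan form
J =
  [-4, 0, 0]
  [ 0, 1, 1]
  [ 0, 0, 1]
(up to reordering of blocks).

Per-block formulas:
  For a 2×2 Jordan block J_2(1): exp(t · J_2(1)) = e^(1t)·(I + t·N), where N is the 2×2 nilpotent shift.
  For a 1×1 block at λ = -4: exp(t · [-4]) = [e^(-4t)].

After assembling e^{tJ} and conjugating by P, we get:

e^{tA} =
  [exp(t), -exp(t) + exp(-4*t), -t*exp(t) - 2*exp(t) + 2*exp(-4*t)]
  [0, exp(-4*t), -2*exp(t) + 2*exp(-4*t)]
  [0, 0, exp(t)]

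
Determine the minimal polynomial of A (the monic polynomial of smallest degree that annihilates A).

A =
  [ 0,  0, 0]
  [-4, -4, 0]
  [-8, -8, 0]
x^2 + 4*x

The characteristic polynomial is χ_A(x) = x^2*(x + 4), so the eigenvalues are known. The minimal polynomial is
  m_A(x) = Π_λ (x − λ)^{k_λ}
where k_λ is the size of the *largest* Jordan block for λ (equivalently, the smallest k with (A − λI)^k v = 0 for every generalised eigenvector v of λ).

  λ = -4: largest Jordan block has size 1, contributing (x + 4)
  λ = 0: largest Jordan block has size 1, contributing (x − 0)

So m_A(x) = x*(x + 4) = x^2 + 4*x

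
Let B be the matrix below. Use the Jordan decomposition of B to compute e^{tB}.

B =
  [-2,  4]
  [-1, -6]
e^{tB} =
  [2*t*exp(-4*t) + exp(-4*t), 4*t*exp(-4*t)]
  [-t*exp(-4*t), -2*t*exp(-4*t) + exp(-4*t)]

Strategy: write B = P · J · P⁻¹ where J is a Jordan canonical form, so e^{tB} = P · e^{tJ} · P⁻¹, and e^{tJ} can be computed block-by-block.

B has Jordan form
J =
  [-4,  1]
  [ 0, -4]
(up to reordering of blocks).

Per-block formulas:
  For a 2×2 Jordan block J_2(-4): exp(t · J_2(-4)) = e^(-4t)·(I + t·N), where N is the 2×2 nilpotent shift.

After assembling e^{tJ} and conjugating by P, we get:

e^{tB} =
  [2*t*exp(-4*t) + exp(-4*t), 4*t*exp(-4*t)]
  [-t*exp(-4*t), -2*t*exp(-4*t) + exp(-4*t)]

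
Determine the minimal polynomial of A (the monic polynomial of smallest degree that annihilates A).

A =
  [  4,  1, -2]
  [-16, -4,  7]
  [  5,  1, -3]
x^3 + 3*x^2 + 3*x + 1

The characteristic polynomial is χ_A(x) = (x + 1)^3, so the eigenvalues are known. The minimal polynomial is
  m_A(x) = Π_λ (x − λ)^{k_λ}
where k_λ is the size of the *largest* Jordan block for λ (equivalently, the smallest k with (A − λI)^k v = 0 for every generalised eigenvector v of λ).

  λ = -1: largest Jordan block has size 3, contributing (x + 1)^3

So m_A(x) = (x + 1)^3 = x^3 + 3*x^2 + 3*x + 1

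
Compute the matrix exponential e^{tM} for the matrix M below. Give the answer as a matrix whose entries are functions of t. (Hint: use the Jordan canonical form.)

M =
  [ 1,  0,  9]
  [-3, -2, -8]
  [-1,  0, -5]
e^{tM} =
  [3*t*exp(-2*t) + exp(-2*t), 0, 9*t*exp(-2*t)]
  [-t^2*exp(-2*t)/2 - 3*t*exp(-2*t), exp(-2*t), -3*t^2*exp(-2*t)/2 - 8*t*exp(-2*t)]
  [-t*exp(-2*t), 0, -3*t*exp(-2*t) + exp(-2*t)]

Strategy: write M = P · J · P⁻¹ where J is a Jordan canonical form, so e^{tM} = P · e^{tJ} · P⁻¹, and e^{tJ} can be computed block-by-block.

M has Jordan form
J =
  [-2,  1,  0]
  [ 0, -2,  1]
  [ 0,  0, -2]
(up to reordering of blocks).

Per-block formulas:
  For a 3×3 Jordan block J_3(-2): exp(t · J_3(-2)) = e^(-2t)·(I + t·N + (t^2/2)·N^2), where N is the 3×3 nilpotent shift.

After assembling e^{tJ} and conjugating by P, we get:

e^{tM} =
  [3*t*exp(-2*t) + exp(-2*t), 0, 9*t*exp(-2*t)]
  [-t^2*exp(-2*t)/2 - 3*t*exp(-2*t), exp(-2*t), -3*t^2*exp(-2*t)/2 - 8*t*exp(-2*t)]
  [-t*exp(-2*t), 0, -3*t*exp(-2*t) + exp(-2*t)]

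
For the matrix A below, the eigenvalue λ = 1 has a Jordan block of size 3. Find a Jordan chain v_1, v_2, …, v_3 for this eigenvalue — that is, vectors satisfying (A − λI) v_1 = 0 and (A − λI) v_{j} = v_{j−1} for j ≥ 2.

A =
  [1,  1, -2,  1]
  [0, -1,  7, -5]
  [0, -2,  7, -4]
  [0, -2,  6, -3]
A Jordan chain for λ = 1 of length 3:
v_1 = (1, -2, -2, -2)ᵀ
v_2 = (-2, 7, 6, 6)ᵀ
v_3 = (0, 0, 1, 0)ᵀ

Let N = A − (1)·I. We want v_3 with N^3 v_3 = 0 but N^2 v_3 ≠ 0; then v_{j-1} := N · v_j for j = 3, …, 2.

Pick v_3 = (0, 0, 1, 0)ᵀ.
Then v_2 = N · v_3 = (-2, 7, 6, 6)ᵀ.
Then v_1 = N · v_2 = (1, -2, -2, -2)ᵀ.

Sanity check: (A − (1)·I) v_1 = (0, 0, 0, 0)ᵀ = 0. ✓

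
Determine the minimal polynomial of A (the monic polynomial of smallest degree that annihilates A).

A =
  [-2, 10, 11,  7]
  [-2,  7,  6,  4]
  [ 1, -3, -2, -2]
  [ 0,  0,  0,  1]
x^3 - 3*x^2 + 3*x - 1

The characteristic polynomial is χ_A(x) = (x - 1)^4, so the eigenvalues are known. The minimal polynomial is
  m_A(x) = Π_λ (x − λ)^{k_λ}
where k_λ is the size of the *largest* Jordan block for λ (equivalently, the smallest k with (A − λI)^k v = 0 for every generalised eigenvector v of λ).

  λ = 1: largest Jordan block has size 3, contributing (x − 1)^3

So m_A(x) = (x - 1)^3 = x^3 - 3*x^2 + 3*x - 1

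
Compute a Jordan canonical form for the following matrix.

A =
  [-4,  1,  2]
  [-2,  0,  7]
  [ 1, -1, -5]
J_3(-3)

The characteristic polynomial is
  det(x·I − A) = x^3 + 9*x^2 + 27*x + 27 = (x + 3)^3

Eigenvalues and multiplicities (the geometric multiplicity of λ is n − rank(A − λI), which equals the number of Jordan blocks for λ):
  λ = -3: algebraic multiplicity = 3, geometric multiplicity = 1

Determining the block sizes for each eigenvalue:
  λ = -3: one block (gm = 1), so the single block has size am = 3 → block sizes [3]

Assembling the blocks gives a Jordan form
J =
  [-3,  1,  0]
  [ 0, -3,  1]
  [ 0,  0, -3]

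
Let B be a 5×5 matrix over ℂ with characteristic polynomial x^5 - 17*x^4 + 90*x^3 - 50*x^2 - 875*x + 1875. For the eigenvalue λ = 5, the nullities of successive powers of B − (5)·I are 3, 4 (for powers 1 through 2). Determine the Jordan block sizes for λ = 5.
Block sizes for λ = 5: [2, 1, 1]

From the dimensions of kernels of powers, the number of Jordan blocks of size at least j is d_j − d_{j−1} where d_j = dim ker(N^j) (with d_0 = 0). Computing the differences gives [3, 1].
The number of blocks of size exactly k is (#blocks of size ≥ k) − (#blocks of size ≥ k + 1), so the partition is: 2 block(s) of size 1, 1 block(s) of size 2.
In nonincreasing order the block sizes are [2, 1, 1].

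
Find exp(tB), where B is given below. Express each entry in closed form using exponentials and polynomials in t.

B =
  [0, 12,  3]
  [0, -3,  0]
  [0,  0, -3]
e^{tB} =
  [1, 4 - 4*exp(-3*t), 1 - exp(-3*t)]
  [0, exp(-3*t), 0]
  [0, 0, exp(-3*t)]

Strategy: write B = P · J · P⁻¹ where J is a Jordan canonical form, so e^{tB} = P · e^{tJ} · P⁻¹, and e^{tJ} can be computed block-by-block.

B has Jordan form
J =
  [-3,  0, 0]
  [ 0, -3, 0]
  [ 0,  0, 0]
(up to reordering of blocks).

Per-block formulas:
  For a 1×1 block at λ = -3: exp(t · [-3]) = [e^(-3t)].
  For a 1×1 block at λ = 0: exp(t · [0]) = [e^(0t)].

After assembling e^{tJ} and conjugating by P, we get:

e^{tB} =
  [1, 4 - 4*exp(-3*t), 1 - exp(-3*t)]
  [0, exp(-3*t), 0]
  [0, 0, exp(-3*t)]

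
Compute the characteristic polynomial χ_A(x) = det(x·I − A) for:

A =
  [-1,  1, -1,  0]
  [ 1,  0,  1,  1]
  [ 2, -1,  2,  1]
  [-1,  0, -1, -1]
x^4

Expanding det(x·I − A) (e.g. by cofactor expansion or by noting that A is similar to its Jordan form J, which has the same characteristic polynomial as A) gives
  χ_A(x) = x^4
which factors as x^4. The eigenvalues (with algebraic multiplicities) are λ = 0 with multiplicity 4.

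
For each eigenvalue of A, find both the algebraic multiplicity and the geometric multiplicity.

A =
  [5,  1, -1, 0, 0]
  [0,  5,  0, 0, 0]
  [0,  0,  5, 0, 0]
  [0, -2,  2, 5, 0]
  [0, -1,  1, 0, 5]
λ = 5: alg = 5, geom = 4

Step 1 — factor the characteristic polynomial to read off the algebraic multiplicities:
  χ_A(x) = (x - 5)^5

Step 2 — compute geometric multiplicities via the rank-nullity identity g(λ) = n − rank(A − λI):
  rank(A − (5)·I) = 1, so dim ker(A − (5)·I) = n − 1 = 4

Summary:
  λ = 5: algebraic multiplicity = 5, geometric multiplicity = 4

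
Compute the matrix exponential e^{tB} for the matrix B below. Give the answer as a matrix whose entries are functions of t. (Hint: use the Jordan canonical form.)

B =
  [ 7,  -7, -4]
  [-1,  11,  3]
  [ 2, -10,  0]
e^{tB} =
  [t*exp(6*t) + exp(6*t), -t^2*exp(6*t) - 7*t*exp(6*t), -t^2*exp(6*t)/2 - 4*t*exp(6*t)]
  [-t*exp(6*t), t^2*exp(6*t) + 5*t*exp(6*t) + exp(6*t), t^2*exp(6*t)/2 + 3*t*exp(6*t)]
  [2*t*exp(6*t), -2*t^2*exp(6*t) - 10*t*exp(6*t), -t^2*exp(6*t) - 6*t*exp(6*t) + exp(6*t)]

Strategy: write B = P · J · P⁻¹ where J is a Jordan canonical form, so e^{tB} = P · e^{tJ} · P⁻¹, and e^{tJ} can be computed block-by-block.

B has Jordan form
J =
  [6, 1, 0]
  [0, 6, 1]
  [0, 0, 6]
(up to reordering of blocks).

Per-block formulas:
  For a 3×3 Jordan block J_3(6): exp(t · J_3(6)) = e^(6t)·(I + t·N + (t^2/2)·N^2), where N is the 3×3 nilpotent shift.

After assembling e^{tJ} and conjugating by P, we get:

e^{tB} =
  [t*exp(6*t) + exp(6*t), -t^2*exp(6*t) - 7*t*exp(6*t), -t^2*exp(6*t)/2 - 4*t*exp(6*t)]
  [-t*exp(6*t), t^2*exp(6*t) + 5*t*exp(6*t) + exp(6*t), t^2*exp(6*t)/2 + 3*t*exp(6*t)]
  [2*t*exp(6*t), -2*t^2*exp(6*t) - 10*t*exp(6*t), -t^2*exp(6*t) - 6*t*exp(6*t) + exp(6*t)]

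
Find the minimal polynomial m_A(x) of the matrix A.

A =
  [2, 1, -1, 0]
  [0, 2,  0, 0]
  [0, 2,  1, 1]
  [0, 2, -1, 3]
x^3 - 6*x^2 + 12*x - 8

The characteristic polynomial is χ_A(x) = (x - 2)^4, so the eigenvalues are known. The minimal polynomial is
  m_A(x) = Π_λ (x − λ)^{k_λ}
where k_λ is the size of the *largest* Jordan block for λ (equivalently, the smallest k with (A − λI)^k v = 0 for every generalised eigenvector v of λ).

  λ = 2: largest Jordan block has size 3, contributing (x − 2)^3

So m_A(x) = (x - 2)^3 = x^3 - 6*x^2 + 12*x - 8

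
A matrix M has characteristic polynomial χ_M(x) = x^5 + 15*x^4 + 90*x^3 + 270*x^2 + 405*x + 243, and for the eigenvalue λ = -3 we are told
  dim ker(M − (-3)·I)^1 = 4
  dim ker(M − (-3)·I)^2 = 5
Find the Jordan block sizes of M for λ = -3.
Block sizes for λ = -3: [2, 1, 1, 1]

From the dimensions of kernels of powers, the number of Jordan blocks of size at least j is d_j − d_{j−1} where d_j = dim ker(N^j) (with d_0 = 0). Computing the differences gives [4, 1].
The number of blocks of size exactly k is (#blocks of size ≥ k) − (#blocks of size ≥ k + 1), so the partition is: 3 block(s) of size 1, 1 block(s) of size 2.
In nonincreasing order the block sizes are [2, 1, 1, 1].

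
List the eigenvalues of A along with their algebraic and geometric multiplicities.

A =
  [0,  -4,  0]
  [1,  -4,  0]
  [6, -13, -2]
λ = -2: alg = 3, geom = 1

Step 1 — factor the characteristic polynomial to read off the algebraic multiplicities:
  χ_A(x) = (x + 2)^3

Step 2 — compute geometric multiplicities via the rank-nullity identity g(λ) = n − rank(A − λI):
  rank(A − (-2)·I) = 2, so dim ker(A − (-2)·I) = n − 2 = 1

Summary:
  λ = -2: algebraic multiplicity = 3, geometric multiplicity = 1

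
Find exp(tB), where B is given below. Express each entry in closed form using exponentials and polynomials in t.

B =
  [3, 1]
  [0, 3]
e^{tB} =
  [exp(3*t), t*exp(3*t)]
  [0, exp(3*t)]

Strategy: write B = P · J · P⁻¹ where J is a Jordan canonical form, so e^{tB} = P · e^{tJ} · P⁻¹, and e^{tJ} can be computed block-by-block.

B has Jordan form
J =
  [3, 1]
  [0, 3]
(up to reordering of blocks).

Per-block formulas:
  For a 2×2 Jordan block J_2(3): exp(t · J_2(3)) = e^(3t)·(I + t·N), where N is the 2×2 nilpotent shift.

After assembling e^{tJ} and conjugating by P, we get:

e^{tB} =
  [exp(3*t), t*exp(3*t)]
  [0, exp(3*t)]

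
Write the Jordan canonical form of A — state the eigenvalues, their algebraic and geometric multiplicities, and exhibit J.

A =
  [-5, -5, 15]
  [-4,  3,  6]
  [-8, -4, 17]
J_2(5) ⊕ J_1(5)

The characteristic polynomial is
  det(x·I − A) = x^3 - 15*x^2 + 75*x - 125 = (x - 5)^3

Eigenvalues and multiplicities (the geometric multiplicity of λ is n − rank(A − λI), which equals the number of Jordan blocks for λ):
  λ = 5: algebraic multiplicity = 3, geometric multiplicity = 2

Determining the block sizes for each eigenvalue:
  λ = 5: 2 blocks summing to 3 forces exactly one block of size 2 and the rest size 1 → block sizes [2, 1]

Assembling the blocks gives a Jordan form
J =
  [5, 1, 0]
  [0, 5, 0]
  [0, 0, 5]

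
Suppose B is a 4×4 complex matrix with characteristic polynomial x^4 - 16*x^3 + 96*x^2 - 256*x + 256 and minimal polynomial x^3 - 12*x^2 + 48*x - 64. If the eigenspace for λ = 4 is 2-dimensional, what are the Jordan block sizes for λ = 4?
Block sizes for λ = 4: [3, 1]

Step 1 — from the characteristic polynomial, algebraic multiplicity of λ = 4 is 4. From dim ker(B − (4)·I) = 2, there are exactly 2 Jordan blocks for λ = 4.
Step 2 — from the minimal polynomial, the factor (x − 4)^3 tells us the largest block for λ = 4 has size 3.
Step 3 — with total size 4, 2 blocks, and largest block 3, the block sizes (in nonincreasing order) are [3, 1].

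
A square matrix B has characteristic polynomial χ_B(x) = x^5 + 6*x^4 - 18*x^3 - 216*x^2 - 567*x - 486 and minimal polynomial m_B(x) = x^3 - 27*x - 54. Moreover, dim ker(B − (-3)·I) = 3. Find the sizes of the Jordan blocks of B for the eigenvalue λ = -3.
Block sizes for λ = -3: [2, 1, 1]

Step 1 — from the characteristic polynomial, algebraic multiplicity of λ = -3 is 4. From dim ker(B − (-3)·I) = 3, there are exactly 3 Jordan blocks for λ = -3.
Step 2 — from the minimal polynomial, the factor (x + 3)^2 tells us the largest block for λ = -3 has size 2.
Step 3 — with total size 4, 3 blocks, and largest block 2, the block sizes (in nonincreasing order) are [2, 1, 1].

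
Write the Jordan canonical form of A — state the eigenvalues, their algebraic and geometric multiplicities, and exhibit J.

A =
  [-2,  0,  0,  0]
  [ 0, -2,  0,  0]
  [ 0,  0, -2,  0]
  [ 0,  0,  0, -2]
J_1(-2) ⊕ J_1(-2) ⊕ J_1(-2) ⊕ J_1(-2)

The characteristic polynomial is
  det(x·I − A) = x^4 + 8*x^3 + 24*x^2 + 32*x + 16 = (x + 2)^4

Eigenvalues and multiplicities (the geometric multiplicity of λ is n − rank(A − λI), which equals the number of Jordan blocks for λ):
  λ = -2: algebraic multiplicity = 4, geometric multiplicity = 4

Determining the block sizes for each eigenvalue:
  λ = -2: gm = am = 4, so every block has size 1 → block sizes [1, 1, 1, 1]

Assembling the blocks gives a Jordan form
J =
  [-2,  0,  0,  0]
  [ 0, -2,  0,  0]
  [ 0,  0, -2,  0]
  [ 0,  0,  0, -2]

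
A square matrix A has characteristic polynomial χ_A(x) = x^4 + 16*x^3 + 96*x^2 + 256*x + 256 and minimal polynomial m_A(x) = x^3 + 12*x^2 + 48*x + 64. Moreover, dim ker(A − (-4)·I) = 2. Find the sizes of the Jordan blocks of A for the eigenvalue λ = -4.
Block sizes for λ = -4: [3, 1]

Step 1 — from the characteristic polynomial, algebraic multiplicity of λ = -4 is 4. From dim ker(A − (-4)·I) = 2, there are exactly 2 Jordan blocks for λ = -4.
Step 2 — from the minimal polynomial, the factor (x + 4)^3 tells us the largest block for λ = -4 has size 3.
Step 3 — with total size 4, 2 blocks, and largest block 3, the block sizes (in nonincreasing order) are [3, 1].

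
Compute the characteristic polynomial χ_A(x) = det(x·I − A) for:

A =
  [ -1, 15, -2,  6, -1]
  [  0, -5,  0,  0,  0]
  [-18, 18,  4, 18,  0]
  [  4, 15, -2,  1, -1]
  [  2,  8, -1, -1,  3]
x^5 - 2*x^4 - 47*x^3 + 116*x^2 + 560*x - 1600

Expanding det(x·I − A) (e.g. by cofactor expansion or by noting that A is similar to its Jordan form J, which has the same characteristic polynomial as A) gives
  χ_A(x) = x^5 - 2*x^4 - 47*x^3 + 116*x^2 + 560*x - 1600
which factors as (x - 4)^3*(x + 5)^2. The eigenvalues (with algebraic multiplicities) are λ = -5 with multiplicity 2, λ = 4 with multiplicity 3.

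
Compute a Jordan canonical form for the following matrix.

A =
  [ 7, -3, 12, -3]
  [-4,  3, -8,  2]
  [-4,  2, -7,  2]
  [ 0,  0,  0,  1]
J_2(1) ⊕ J_1(1) ⊕ J_1(1)

The characteristic polynomial is
  det(x·I − A) = x^4 - 4*x^3 + 6*x^2 - 4*x + 1 = (x - 1)^4

Eigenvalues and multiplicities (the geometric multiplicity of λ is n − rank(A − λI), which equals the number of Jordan blocks for λ):
  λ = 1: algebraic multiplicity = 4, geometric multiplicity = 3

Determining the block sizes for each eigenvalue:
  λ = 1: 3 blocks summing to 4 forces exactly one block of size 2 and the rest size 1 → block sizes [2, 1, 1]

Assembling the blocks gives a Jordan form
J =
  [1, 1, 0, 0]
  [0, 1, 0, 0]
  [0, 0, 1, 0]
  [0, 0, 0, 1]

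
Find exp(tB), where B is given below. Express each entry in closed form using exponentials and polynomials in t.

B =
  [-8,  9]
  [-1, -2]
e^{tB} =
  [-3*t*exp(-5*t) + exp(-5*t), 9*t*exp(-5*t)]
  [-t*exp(-5*t), 3*t*exp(-5*t) + exp(-5*t)]

Strategy: write B = P · J · P⁻¹ where J is a Jordan canonical form, so e^{tB} = P · e^{tJ} · P⁻¹, and e^{tJ} can be computed block-by-block.

B has Jordan form
J =
  [-5,  1]
  [ 0, -5]
(up to reordering of blocks).

Per-block formulas:
  For a 2×2 Jordan block J_2(-5): exp(t · J_2(-5)) = e^(-5t)·(I + t·N), where N is the 2×2 nilpotent shift.

After assembling e^{tJ} and conjugating by P, we get:

e^{tB} =
  [-3*t*exp(-5*t) + exp(-5*t), 9*t*exp(-5*t)]
  [-t*exp(-5*t), 3*t*exp(-5*t) + exp(-5*t)]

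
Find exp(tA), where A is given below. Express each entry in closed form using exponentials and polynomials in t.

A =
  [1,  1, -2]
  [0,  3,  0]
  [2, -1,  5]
e^{tA} =
  [-2*t*exp(3*t) + exp(3*t), t*exp(3*t), -2*t*exp(3*t)]
  [0, exp(3*t), 0]
  [2*t*exp(3*t), -t*exp(3*t), 2*t*exp(3*t) + exp(3*t)]

Strategy: write A = P · J · P⁻¹ where J is a Jordan canonical form, so e^{tA} = P · e^{tJ} · P⁻¹, and e^{tJ} can be computed block-by-block.

A has Jordan form
J =
  [3, 1, 0]
  [0, 3, 0]
  [0, 0, 3]
(up to reordering of blocks).

Per-block formulas:
  For a 2×2 Jordan block J_2(3): exp(t · J_2(3)) = e^(3t)·(I + t·N), where N is the 2×2 nilpotent shift.
  For a 1×1 block at λ = 3: exp(t · [3]) = [e^(3t)].

After assembling e^{tJ} and conjugating by P, we get:

e^{tA} =
  [-2*t*exp(3*t) + exp(3*t), t*exp(3*t), -2*t*exp(3*t)]
  [0, exp(3*t), 0]
  [2*t*exp(3*t), -t*exp(3*t), 2*t*exp(3*t) + exp(3*t)]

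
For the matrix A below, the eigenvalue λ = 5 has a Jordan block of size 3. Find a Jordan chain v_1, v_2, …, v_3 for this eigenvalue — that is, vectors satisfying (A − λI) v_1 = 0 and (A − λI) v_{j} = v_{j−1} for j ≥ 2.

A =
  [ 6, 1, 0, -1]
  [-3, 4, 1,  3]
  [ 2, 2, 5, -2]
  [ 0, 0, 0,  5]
A Jordan chain for λ = 5 of length 3:
v_1 = (-2, 2, -4, 0)ᵀ
v_2 = (1, -3, 2, 0)ᵀ
v_3 = (1, 0, 0, 0)ᵀ

Let N = A − (5)·I. We want v_3 with N^3 v_3 = 0 but N^2 v_3 ≠ 0; then v_{j-1} := N · v_j for j = 3, …, 2.

Pick v_3 = (1, 0, 0, 0)ᵀ.
Then v_2 = N · v_3 = (1, -3, 2, 0)ᵀ.
Then v_1 = N · v_2 = (-2, 2, -4, 0)ᵀ.

Sanity check: (A − (5)·I) v_1 = (0, 0, 0, 0)ᵀ = 0. ✓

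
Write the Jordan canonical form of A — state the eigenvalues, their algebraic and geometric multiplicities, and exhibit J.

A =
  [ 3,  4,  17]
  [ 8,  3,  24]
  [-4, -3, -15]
J_3(-3)

The characteristic polynomial is
  det(x·I − A) = x^3 + 9*x^2 + 27*x + 27 = (x + 3)^3

Eigenvalues and multiplicities (the geometric multiplicity of λ is n − rank(A − λI), which equals the number of Jordan blocks for λ):
  λ = -3: algebraic multiplicity = 3, geometric multiplicity = 1

Determining the block sizes for each eigenvalue:
  λ = -3: one block (gm = 1), so the single block has size am = 3 → block sizes [3]

Assembling the blocks gives a Jordan form
J =
  [-3,  1,  0]
  [ 0, -3,  1]
  [ 0,  0, -3]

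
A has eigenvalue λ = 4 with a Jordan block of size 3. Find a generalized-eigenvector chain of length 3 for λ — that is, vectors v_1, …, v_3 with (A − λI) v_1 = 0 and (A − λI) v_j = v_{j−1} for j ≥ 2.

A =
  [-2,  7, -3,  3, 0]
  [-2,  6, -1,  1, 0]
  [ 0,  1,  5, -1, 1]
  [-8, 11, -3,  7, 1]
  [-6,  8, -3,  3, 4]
A Jordan chain for λ = 4 of length 3:
v_1 = (-2, 0, 0, -4, -4)ᵀ
v_2 = (-6, -2, 0, -8, -6)ᵀ
v_3 = (1, 0, 0, 0, 0)ᵀ

Let N = A − (4)·I. We want v_3 with N^3 v_3 = 0 but N^2 v_3 ≠ 0; then v_{j-1} := N · v_j for j = 3, …, 2.

Pick v_3 = (1, 0, 0, 0, 0)ᵀ.
Then v_2 = N · v_3 = (-6, -2, 0, -8, -6)ᵀ.
Then v_1 = N · v_2 = (-2, 0, 0, -4, -4)ᵀ.

Sanity check: (A − (4)·I) v_1 = (0, 0, 0, 0, 0)ᵀ = 0. ✓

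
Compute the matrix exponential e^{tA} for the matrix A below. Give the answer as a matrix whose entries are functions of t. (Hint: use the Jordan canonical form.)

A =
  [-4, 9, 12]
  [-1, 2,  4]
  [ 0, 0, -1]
e^{tA} =
  [-3*t*exp(-t) + exp(-t), 9*t*exp(-t), 12*t*exp(-t)]
  [-t*exp(-t), 3*t*exp(-t) + exp(-t), 4*t*exp(-t)]
  [0, 0, exp(-t)]

Strategy: write A = P · J · P⁻¹ where J is a Jordan canonical form, so e^{tA} = P · e^{tJ} · P⁻¹, and e^{tJ} can be computed block-by-block.

A has Jordan form
J =
  [-1,  1,  0]
  [ 0, -1,  0]
  [ 0,  0, -1]
(up to reordering of blocks).

Per-block formulas:
  For a 2×2 Jordan block J_2(-1): exp(t · J_2(-1)) = e^(-1t)·(I + t·N), where N is the 2×2 nilpotent shift.
  For a 1×1 block at λ = -1: exp(t · [-1]) = [e^(-1t)].

After assembling e^{tJ} and conjugating by P, we get:

e^{tA} =
  [-3*t*exp(-t) + exp(-t), 9*t*exp(-t), 12*t*exp(-t)]
  [-t*exp(-t), 3*t*exp(-t) + exp(-t), 4*t*exp(-t)]
  [0, 0, exp(-t)]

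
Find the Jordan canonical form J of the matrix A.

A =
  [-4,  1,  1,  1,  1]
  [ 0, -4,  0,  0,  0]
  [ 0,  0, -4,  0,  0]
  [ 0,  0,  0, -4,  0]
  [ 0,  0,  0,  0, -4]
J_2(-4) ⊕ J_1(-4) ⊕ J_1(-4) ⊕ J_1(-4)

The characteristic polynomial is
  det(x·I − A) = x^5 + 20*x^4 + 160*x^3 + 640*x^2 + 1280*x + 1024 = (x + 4)^5

Eigenvalues and multiplicities (the geometric multiplicity of λ is n − rank(A − λI), which equals the number of Jordan blocks for λ):
  λ = -4: algebraic multiplicity = 5, geometric multiplicity = 4

Determining the block sizes for each eigenvalue:
  λ = -4: 4 blocks summing to 5 forces exactly one block of size 2 and the rest size 1 → block sizes [2, 1, 1, 1]

Assembling the blocks gives a Jordan form
J =
  [-4,  1,  0,  0,  0]
  [ 0, -4,  0,  0,  0]
  [ 0,  0, -4,  0,  0]
  [ 0,  0,  0, -4,  0]
  [ 0,  0,  0,  0, -4]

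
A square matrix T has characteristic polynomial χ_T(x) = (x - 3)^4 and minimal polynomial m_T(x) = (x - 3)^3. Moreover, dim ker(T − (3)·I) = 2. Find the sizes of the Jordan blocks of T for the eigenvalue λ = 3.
Block sizes for λ = 3: [3, 1]

Step 1 — from the characteristic polynomial, algebraic multiplicity of λ = 3 is 4. From dim ker(T − (3)·I) = 2, there are exactly 2 Jordan blocks for λ = 3.
Step 2 — from the minimal polynomial, the factor (x − 3)^3 tells us the largest block for λ = 3 has size 3.
Step 3 — with total size 4, 2 blocks, and largest block 3, the block sizes (in nonincreasing order) are [3, 1].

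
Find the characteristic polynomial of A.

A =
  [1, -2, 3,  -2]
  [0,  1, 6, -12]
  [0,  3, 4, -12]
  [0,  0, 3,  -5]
x^4 - x^3 - 3*x^2 + 5*x - 2

Expanding det(x·I − A) (e.g. by cofactor expansion or by noting that A is similar to its Jordan form J, which has the same characteristic polynomial as A) gives
  χ_A(x) = x^4 - x^3 - 3*x^2 + 5*x - 2
which factors as (x - 1)^3*(x + 2). The eigenvalues (with algebraic multiplicities) are λ = -2 with multiplicity 1, λ = 1 with multiplicity 3.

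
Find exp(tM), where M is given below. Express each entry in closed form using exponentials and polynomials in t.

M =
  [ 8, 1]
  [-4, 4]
e^{tM} =
  [2*t*exp(6*t) + exp(6*t), t*exp(6*t)]
  [-4*t*exp(6*t), -2*t*exp(6*t) + exp(6*t)]

Strategy: write M = P · J · P⁻¹ where J is a Jordan canonical form, so e^{tM} = P · e^{tJ} · P⁻¹, and e^{tJ} can be computed block-by-block.

M has Jordan form
J =
  [6, 1]
  [0, 6]
(up to reordering of blocks).

Per-block formulas:
  For a 2×2 Jordan block J_2(6): exp(t · J_2(6)) = e^(6t)·(I + t·N), where N is the 2×2 nilpotent shift.

After assembling e^{tJ} and conjugating by P, we get:

e^{tM} =
  [2*t*exp(6*t) + exp(6*t), t*exp(6*t)]
  [-4*t*exp(6*t), -2*t*exp(6*t) + exp(6*t)]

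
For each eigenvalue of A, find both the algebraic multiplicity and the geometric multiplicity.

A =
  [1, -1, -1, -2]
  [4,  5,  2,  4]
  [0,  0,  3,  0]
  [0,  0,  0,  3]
λ = 3: alg = 4, geom = 3

Step 1 — factor the characteristic polynomial to read off the algebraic multiplicities:
  χ_A(x) = (x - 3)^4

Step 2 — compute geometric multiplicities via the rank-nullity identity g(λ) = n − rank(A − λI):
  rank(A − (3)·I) = 1, so dim ker(A − (3)·I) = n − 1 = 3

Summary:
  λ = 3: algebraic multiplicity = 4, geometric multiplicity = 3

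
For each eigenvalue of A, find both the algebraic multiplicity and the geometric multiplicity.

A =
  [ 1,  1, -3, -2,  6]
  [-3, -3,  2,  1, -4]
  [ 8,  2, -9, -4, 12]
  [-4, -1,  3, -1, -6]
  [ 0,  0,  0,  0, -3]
λ = -3: alg = 5, geom = 3

Step 1 — factor the characteristic polynomial to read off the algebraic multiplicities:
  χ_A(x) = (x + 3)^5

Step 2 — compute geometric multiplicities via the rank-nullity identity g(λ) = n − rank(A − λI):
  rank(A − (-3)·I) = 2, so dim ker(A − (-3)·I) = n − 2 = 3

Summary:
  λ = -3: algebraic multiplicity = 5, geometric multiplicity = 3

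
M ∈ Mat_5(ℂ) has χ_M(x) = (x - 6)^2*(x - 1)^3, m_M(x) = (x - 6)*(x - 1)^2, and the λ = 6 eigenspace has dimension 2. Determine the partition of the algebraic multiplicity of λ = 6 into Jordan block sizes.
Block sizes for λ = 6: [1, 1]

Step 1 — from the characteristic polynomial, algebraic multiplicity of λ = 6 is 2. From dim ker(M − (6)·I) = 2, there are exactly 2 Jordan blocks for λ = 6.
Step 2 — from the minimal polynomial, the factor (x − 6) tells us the largest block for λ = 6 has size 1.
Step 3 — with total size 2, 2 blocks, and largest block 1, the block sizes (in nonincreasing order) are [1, 1].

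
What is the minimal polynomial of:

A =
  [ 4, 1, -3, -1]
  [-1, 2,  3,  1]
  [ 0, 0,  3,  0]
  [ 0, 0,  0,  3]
x^2 - 6*x + 9

The characteristic polynomial is χ_A(x) = (x - 3)^4, so the eigenvalues are known. The minimal polynomial is
  m_A(x) = Π_λ (x − λ)^{k_λ}
where k_λ is the size of the *largest* Jordan block for λ (equivalently, the smallest k with (A − λI)^k v = 0 for every generalised eigenvector v of λ).

  λ = 3: largest Jordan block has size 2, contributing (x − 3)^2

So m_A(x) = (x - 3)^2 = x^2 - 6*x + 9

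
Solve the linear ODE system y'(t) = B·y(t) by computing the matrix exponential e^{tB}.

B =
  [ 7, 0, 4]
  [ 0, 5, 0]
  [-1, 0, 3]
e^{tB} =
  [2*t*exp(5*t) + exp(5*t), 0, 4*t*exp(5*t)]
  [0, exp(5*t), 0]
  [-t*exp(5*t), 0, -2*t*exp(5*t) + exp(5*t)]

Strategy: write B = P · J · P⁻¹ where J is a Jordan canonical form, so e^{tB} = P · e^{tJ} · P⁻¹, and e^{tJ} can be computed block-by-block.

B has Jordan form
J =
  [5, 1, 0]
  [0, 5, 0]
  [0, 0, 5]
(up to reordering of blocks).

Per-block formulas:
  For a 2×2 Jordan block J_2(5): exp(t · J_2(5)) = e^(5t)·(I + t·N), where N is the 2×2 nilpotent shift.
  For a 1×1 block at λ = 5: exp(t · [5]) = [e^(5t)].

After assembling e^{tJ} and conjugating by P, we get:

e^{tB} =
  [2*t*exp(5*t) + exp(5*t), 0, 4*t*exp(5*t)]
  [0, exp(5*t), 0]
  [-t*exp(5*t), 0, -2*t*exp(5*t) + exp(5*t)]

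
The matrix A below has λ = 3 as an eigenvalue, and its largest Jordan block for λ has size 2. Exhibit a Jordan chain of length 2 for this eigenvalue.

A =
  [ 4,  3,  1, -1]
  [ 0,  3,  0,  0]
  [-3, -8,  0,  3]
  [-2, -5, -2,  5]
A Jordan chain for λ = 3 of length 2:
v_1 = (1, 0, -3, -2)ᵀ
v_2 = (1, 0, 0, 0)ᵀ

Let N = A − (3)·I. We want v_2 with N^2 v_2 = 0 but N^1 v_2 ≠ 0; then v_{j-1} := N · v_j for j = 2, …, 2.

Pick v_2 = (1, 0, 0, 0)ᵀ.
Then v_1 = N · v_2 = (1, 0, -3, -2)ᵀ.

Sanity check: (A − (3)·I) v_1 = (0, 0, 0, 0)ᵀ = 0. ✓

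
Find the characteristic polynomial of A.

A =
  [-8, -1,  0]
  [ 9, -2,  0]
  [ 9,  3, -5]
x^3 + 15*x^2 + 75*x + 125

Expanding det(x·I − A) (e.g. by cofactor expansion or by noting that A is similar to its Jordan form J, which has the same characteristic polynomial as A) gives
  χ_A(x) = x^3 + 15*x^2 + 75*x + 125
which factors as (x + 5)^3. The eigenvalues (with algebraic multiplicities) are λ = -5 with multiplicity 3.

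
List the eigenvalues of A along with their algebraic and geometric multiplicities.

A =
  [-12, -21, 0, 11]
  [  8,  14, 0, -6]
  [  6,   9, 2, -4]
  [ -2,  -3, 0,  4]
λ = 2: alg = 4, geom = 2

Step 1 — factor the characteristic polynomial to read off the algebraic multiplicities:
  χ_A(x) = (x - 2)^4

Step 2 — compute geometric multiplicities via the rank-nullity identity g(λ) = n − rank(A − λI):
  rank(A − (2)·I) = 2, so dim ker(A − (2)·I) = n − 2 = 2

Summary:
  λ = 2: algebraic multiplicity = 4, geometric multiplicity = 2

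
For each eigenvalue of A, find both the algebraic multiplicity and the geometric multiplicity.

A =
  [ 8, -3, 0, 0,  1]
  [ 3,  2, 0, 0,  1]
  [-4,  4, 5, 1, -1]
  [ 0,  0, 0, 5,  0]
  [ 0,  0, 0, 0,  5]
λ = 5: alg = 5, geom = 3

Step 1 — factor the characteristic polynomial to read off the algebraic multiplicities:
  χ_A(x) = (x - 5)^5

Step 2 — compute geometric multiplicities via the rank-nullity identity g(λ) = n − rank(A − λI):
  rank(A − (5)·I) = 2, so dim ker(A − (5)·I) = n − 2 = 3

Summary:
  λ = 5: algebraic multiplicity = 5, geometric multiplicity = 3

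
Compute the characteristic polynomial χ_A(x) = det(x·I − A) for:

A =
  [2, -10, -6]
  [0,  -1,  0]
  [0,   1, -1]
x^3 - 3*x - 2

Expanding det(x·I − A) (e.g. by cofactor expansion or by noting that A is similar to its Jordan form J, which has the same characteristic polynomial as A) gives
  χ_A(x) = x^3 - 3*x - 2
which factors as (x - 2)*(x + 1)^2. The eigenvalues (with algebraic multiplicities) are λ = -1 with multiplicity 2, λ = 2 with multiplicity 1.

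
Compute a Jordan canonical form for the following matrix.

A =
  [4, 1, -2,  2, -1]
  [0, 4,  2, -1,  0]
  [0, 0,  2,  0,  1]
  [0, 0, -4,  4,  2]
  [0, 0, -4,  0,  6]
J_3(4) ⊕ J_2(4)

The characteristic polynomial is
  det(x·I − A) = x^5 - 20*x^4 + 160*x^3 - 640*x^2 + 1280*x - 1024 = (x - 4)^5

Eigenvalues and multiplicities (the geometric multiplicity of λ is n − rank(A − λI), which equals the number of Jordan blocks for λ):
  λ = 4: algebraic multiplicity = 5, geometric multiplicity = 2

Determining the block sizes for each eigenvalue:
  λ = 4: with am = 5 and gm = 2, the partition is not yet determined (e.g. several partitions of 5 into 2 parts exist). Let N = A − (4)·I. Computing rank(N^1) = 3, rank(N^2) = 1, rank(N^3) = 0; the number of blocks of size ≥ j is rank(N^{j−1}) − rank(N^j), giving [2, 2, 1]. So we have 1 block(s) of size 3, 1 block(s) of size 2 → block sizes [3, 2]

Assembling the blocks gives a Jordan form
J =
  [4, 1, 0, 0, 0]
  [0, 4, 1, 0, 0]
  [0, 0, 4, 0, 0]
  [0, 0, 0, 4, 1]
  [0, 0, 0, 0, 4]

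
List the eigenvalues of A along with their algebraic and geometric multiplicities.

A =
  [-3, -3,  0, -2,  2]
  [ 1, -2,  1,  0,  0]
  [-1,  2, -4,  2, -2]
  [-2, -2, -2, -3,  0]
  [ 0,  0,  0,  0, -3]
λ = -3: alg = 5, geom = 3

Step 1 — factor the characteristic polynomial to read off the algebraic multiplicities:
  χ_A(x) = (x + 3)^5

Step 2 — compute geometric multiplicities via the rank-nullity identity g(λ) = n − rank(A − λI):
  rank(A − (-3)·I) = 2, so dim ker(A − (-3)·I) = n − 2 = 3

Summary:
  λ = -3: algebraic multiplicity = 5, geometric multiplicity = 3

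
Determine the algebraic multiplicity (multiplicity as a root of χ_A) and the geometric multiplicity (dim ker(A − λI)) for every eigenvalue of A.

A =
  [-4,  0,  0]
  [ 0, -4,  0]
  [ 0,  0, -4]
λ = -4: alg = 3, geom = 3

Step 1 — factor the characteristic polynomial to read off the algebraic multiplicities:
  χ_A(x) = (x + 4)^3

Step 2 — compute geometric multiplicities via the rank-nullity identity g(λ) = n − rank(A − λI):
  rank(A − (-4)·I) = 0, so dim ker(A − (-4)·I) = n − 0 = 3

Summary:
  λ = -4: algebraic multiplicity = 3, geometric multiplicity = 3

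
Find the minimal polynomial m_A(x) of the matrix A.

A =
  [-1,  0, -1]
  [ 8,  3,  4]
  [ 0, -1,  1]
x^3 - 3*x^2 + 3*x - 1

The characteristic polynomial is χ_A(x) = (x - 1)^3, so the eigenvalues are known. The minimal polynomial is
  m_A(x) = Π_λ (x − λ)^{k_λ}
where k_λ is the size of the *largest* Jordan block for λ (equivalently, the smallest k with (A − λI)^k v = 0 for every generalised eigenvector v of λ).

  λ = 1: largest Jordan block has size 3, contributing (x − 1)^3

So m_A(x) = (x - 1)^3 = x^3 - 3*x^2 + 3*x - 1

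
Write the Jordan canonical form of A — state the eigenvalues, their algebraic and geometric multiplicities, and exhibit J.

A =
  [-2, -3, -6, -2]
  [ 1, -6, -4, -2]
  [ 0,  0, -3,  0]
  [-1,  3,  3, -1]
J_2(-3) ⊕ J_2(-3)

The characteristic polynomial is
  det(x·I − A) = x^4 + 12*x^3 + 54*x^2 + 108*x + 81 = (x + 3)^4

Eigenvalues and multiplicities (the geometric multiplicity of λ is n − rank(A − λI), which equals the number of Jordan blocks for λ):
  λ = -3: algebraic multiplicity = 4, geometric multiplicity = 2

Determining the block sizes for each eigenvalue:
  λ = -3: with am = 4 and gm = 2, the partition is not yet determined (e.g. several partitions of 4 into 2 parts exist). Let N = A − (-3)·I. Computing rank(N^1) = 2, rank(N^2) = 0; the number of blocks of size ≥ j is rank(N^{j−1}) − rank(N^j), giving [2, 2]. So we have 2 block(s) of size 2 → block sizes [2, 2]

Assembling the blocks gives a Jordan form
J =
  [-3,  1,  0,  0]
  [ 0, -3,  0,  0]
  [ 0,  0, -3,  1]
  [ 0,  0,  0, -3]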